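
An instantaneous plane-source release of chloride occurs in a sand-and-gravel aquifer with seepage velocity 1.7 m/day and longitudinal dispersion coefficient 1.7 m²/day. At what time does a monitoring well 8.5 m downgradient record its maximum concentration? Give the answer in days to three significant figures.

4.45 days

For the 1D instantaneous-source solution, setting ∂C/∂t = 0 at fixed x gives v²t² + 2Dt − x² = 0, so t = (√(D² + v²x²) − D)/v².
√(D² + v²x²) = √(1.7² + 1.7² × 8.5²) = 14.55; v² = 2.89.
t = (14.55 − 1.7)/2.89 = 4.45 days (vs. the pure-advection estimate x/v = 5.00 d).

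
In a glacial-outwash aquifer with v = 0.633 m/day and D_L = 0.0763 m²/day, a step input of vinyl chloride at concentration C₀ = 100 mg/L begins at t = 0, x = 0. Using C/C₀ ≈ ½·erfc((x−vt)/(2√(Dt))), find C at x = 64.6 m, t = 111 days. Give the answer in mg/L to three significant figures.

For a continuous step input, C/C₀ ≈ ½·erfc((x−vt)/(2√(Dt))).
vt = 0.633 × 111 = 70.263 m and 2√(Dt) = 2√(0.0763 × 111) = 5.820 m.
Argument (x−vt)/(2√(Dt)) = (64.6 − 70.263)/5.820 = -0.9730; ½·erfc(-0.9730) = 0.9156.
C = 100 × 0.9156 = 91.6 mg/L.

91.6 mg/L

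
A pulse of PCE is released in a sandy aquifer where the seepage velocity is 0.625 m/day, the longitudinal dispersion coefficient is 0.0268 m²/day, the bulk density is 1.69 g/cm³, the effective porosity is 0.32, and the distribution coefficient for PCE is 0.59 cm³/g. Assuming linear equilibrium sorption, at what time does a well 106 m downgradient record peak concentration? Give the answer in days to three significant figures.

698 days

Retardation factor R = 1 + ρ_b·K_d/n = 1 + 1.69 × 0.59/0.32 = 4.116.
Sorption retards both mechanisms: v_R = v/R = 0.1518 m/day, D_R = D/R = 0.006511 m²/day.
Peak time from v_R²t² + 2D_R t − x² = 0: t = (√(D_R² + v_R²x²) − D_R)/v_R².
√(D_R² + v_R²x²) = √(0.006511² + 0.1518² × 106²) = 16.09; v_R² = 0.02304.
t = (16.09 − 0.006511)/0.02304 = 698 days.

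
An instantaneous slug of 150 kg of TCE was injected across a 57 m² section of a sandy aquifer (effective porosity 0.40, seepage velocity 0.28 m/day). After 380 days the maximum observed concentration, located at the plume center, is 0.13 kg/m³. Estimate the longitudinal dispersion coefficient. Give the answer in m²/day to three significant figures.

At the plume center C_max = M/(n_e·A·√(4πDt)), so D = M²/(4πt·(n_e·A·C_max)²).
n_e·A·C_max = 0.40 × 57 × 0.13 = 2.964 kg/m.
D = 150²/(4π × 380 × 2.964²) = 0.536 m²/day.

0.536 m²/day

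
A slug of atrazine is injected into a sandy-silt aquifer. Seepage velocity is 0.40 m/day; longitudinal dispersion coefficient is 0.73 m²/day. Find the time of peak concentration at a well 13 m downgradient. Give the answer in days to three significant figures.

28.3 days

For the 1D instantaneous-source solution, setting ∂C/∂t = 0 at fixed x gives v²t² + 2Dt − x² = 0, so t = (√(D² + v²x²) − D)/v².
√(D² + v²x²) = √(0.73² + 0.40² × 13²) = 5.251; v² = 0.16.
t = (5.251 − 0.73)/0.16 = 28.3 days (vs. the pure-advection estimate x/v = 32.5 d).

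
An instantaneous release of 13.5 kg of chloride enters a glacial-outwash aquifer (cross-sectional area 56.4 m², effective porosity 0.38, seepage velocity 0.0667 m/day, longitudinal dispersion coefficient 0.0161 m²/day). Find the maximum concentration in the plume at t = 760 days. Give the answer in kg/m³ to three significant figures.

The peak of an instantaneous 1D plume sits at x = vt; there the Gaussian factor is 1 and C_max = M/(n_e·A·√(4πDt)), where n_e·A is the pore area the mass is dissolved in.
√(4πDt) = √(4π × 0.0161 × 760) = 12.40 m, so C_max = 13.5/(0.38 × 56.4 × 12.40) = 0.0508 kg/m³.

0.0508 kg/m³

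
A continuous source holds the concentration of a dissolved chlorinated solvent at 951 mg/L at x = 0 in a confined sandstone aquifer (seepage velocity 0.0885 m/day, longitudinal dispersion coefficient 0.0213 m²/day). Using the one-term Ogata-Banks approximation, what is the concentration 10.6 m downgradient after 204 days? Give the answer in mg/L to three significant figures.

946 mg/L

For a continuous step input, C/C₀ ≈ ½·erfc((x−vt)/(2√(Dt))).
vt = 0.0885 × 204 = 18.054 m and 2√(Dt) = 2√(0.0213 × 204) = 4.169 m.
Argument (x−vt)/(2√(Dt)) = (10.6 − 18.054)/4.169 = -1.788; ½·erfc(-1.788) = 0.9943.
C = 951 × 0.9943 = 946 mg/L.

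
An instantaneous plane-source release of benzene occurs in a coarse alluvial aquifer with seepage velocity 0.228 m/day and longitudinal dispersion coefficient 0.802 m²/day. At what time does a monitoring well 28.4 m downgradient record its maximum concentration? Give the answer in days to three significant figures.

For the 1D instantaneous-source solution, setting ∂C/∂t = 0 at fixed x gives v²t² + 2Dt − x² = 0, so t = (√(D² + v²x²) − D)/v².
√(D² + v²x²) = √(0.802² + 0.228² × 28.4²) = 6.525; v² = 0.051984.
t = (6.525 − 0.802)/0.051984 = 110 days (vs. the pure-advection estimate x/v = 125 d).

110 days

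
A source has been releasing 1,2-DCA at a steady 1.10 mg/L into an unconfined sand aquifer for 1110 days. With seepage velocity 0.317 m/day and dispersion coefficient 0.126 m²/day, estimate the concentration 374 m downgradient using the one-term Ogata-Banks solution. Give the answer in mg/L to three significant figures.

For a continuous step input, C/C₀ ≈ ½·erfc((x−vt)/(2√(Dt))).
vt = 0.317 × 1110 = 351.87 m and 2√(Dt) = 2√(0.126 × 1110) = 23.65 m.
Argument (x−vt)/(2√(Dt)) = (374 − 351.87)/23.65 = 0.9357; ½·erfc(0.9357) = 0.09287.
C = 1.10 × 0.09287 = 0.102 mg/L.

0.102 mg/L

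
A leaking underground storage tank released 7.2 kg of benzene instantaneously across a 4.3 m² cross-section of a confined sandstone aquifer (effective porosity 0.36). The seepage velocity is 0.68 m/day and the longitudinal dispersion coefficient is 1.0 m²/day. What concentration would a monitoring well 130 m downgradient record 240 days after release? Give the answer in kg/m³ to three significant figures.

0.0269 kg/m³

For an instantaneous plane source, C(x,t) = M/(n_e·A·√(4πDt)) · exp(−(x−vt)²/(4Dt)), with n_e·A the pore (flow) area.
Plume center vt = 0.68 × 240 = 163.2 m, so the well at 130 m is 33.2 m upgradient of the peak.
√(4πDt) = 54.92 m, giving peak height M/(n_e·A·√(4πDt)) = 7.2/(0.36 × 4.3 × 54.92) = 0.08469 kg/m³.
(x−vt)²/(4Dt) = (-33.2)²/(4 × 1.0 × 240) = 1.148; exp(−1.148) = 0.3173.
C = 0.08469 × 0.3173 = 0.0269 kg/m³.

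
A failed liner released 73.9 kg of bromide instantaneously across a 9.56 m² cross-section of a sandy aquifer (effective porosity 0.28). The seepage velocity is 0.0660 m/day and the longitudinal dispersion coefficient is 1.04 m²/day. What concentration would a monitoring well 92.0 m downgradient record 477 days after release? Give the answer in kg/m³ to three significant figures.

For an instantaneous plane source, C(x,t) = M/(n_e·A·√(4πDt)) · exp(−(x−vt)²/(4Dt)), with n_e·A the pore (flow) area.
Plume center vt = 0.0660 × 477 = 31.482 m, so the well at 92.0 m is 60.518 m downgradient of the peak.
√(4πDt) = 78.96 m, giving peak height M/(n_e·A·√(4πDt)) = 73.9/(0.28 × 9.56 × 78.96) = 0.3496 kg/m³.
(x−vt)²/(4Dt) = (60.518)²/(4 × 1.04 × 477) = 1.846; exp(−1.846) = 0.1579.
C = 0.3496 × 0.1579 = 0.0552 kg/m³.

0.0552 kg/m³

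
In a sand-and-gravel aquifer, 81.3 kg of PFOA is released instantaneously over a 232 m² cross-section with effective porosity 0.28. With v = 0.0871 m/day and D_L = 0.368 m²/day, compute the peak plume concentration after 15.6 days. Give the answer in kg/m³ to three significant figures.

0.147 kg/m³

The peak of an instantaneous 1D plume sits at x = vt; there the Gaussian factor is 1 and C_max = M/(n_e·A·√(4πDt)), where n_e·A is the pore area the mass is dissolved in.
√(4πDt) = √(4π × 0.368 × 15.6) = 8.494 m, so C_max = 81.3/(0.28 × 232 × 8.494) = 0.147 kg/m³.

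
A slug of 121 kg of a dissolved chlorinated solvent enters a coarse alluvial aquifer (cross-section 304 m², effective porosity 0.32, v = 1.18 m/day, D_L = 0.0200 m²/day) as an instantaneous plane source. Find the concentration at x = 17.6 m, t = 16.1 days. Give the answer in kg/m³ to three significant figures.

For an instantaneous plane source, C(x,t) = M/(n_e·A·√(4πDt)) · exp(−(x−vt)²/(4Dt)), with n_e·A the pore (flow) area.
Plume center vt = 1.18 × 16.1 = 18.998 m, so the well at 17.6 m is 1.398 m upgradient of the peak.
√(4πDt) = 2.012 m, giving peak height M/(n_e·A·√(4πDt)) = 121/(0.32 × 304 × 2.012) = 0.6182 kg/m³.
(x−vt)²/(4Dt) = (-1.398)²/(4 × 0.0200 × 16.1) = 1.517; exp(−1.517) = 0.2194.
C = 0.6182 × 0.2194 = 0.136 kg/m³.

0.136 kg/m³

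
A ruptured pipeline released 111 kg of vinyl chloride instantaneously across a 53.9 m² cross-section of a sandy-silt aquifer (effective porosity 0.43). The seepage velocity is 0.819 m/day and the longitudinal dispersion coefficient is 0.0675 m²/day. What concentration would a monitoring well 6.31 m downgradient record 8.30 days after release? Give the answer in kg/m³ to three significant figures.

1.62 kg/m³

For an instantaneous plane source, C(x,t) = M/(n_e·A·√(4πDt)) · exp(−(x−vt)²/(4Dt)), with n_e·A the pore (flow) area.
Plume center vt = 0.819 × 8.30 = 6.7977 m, so the well at 6.31 m is 0.4877 m upgradient of the peak.
√(4πDt) = 2.653 m, giving peak height M/(n_e·A·√(4πDt)) = 111/(0.43 × 53.9 × 2.653) = 1.805 kg/m³.
(x−vt)²/(4Dt) = (-0.4877)²/(4 × 0.0675 × 8.30) = 0.1061; exp(−0.1061) = 0.8993.
C = 1.805 × 0.8993 = 1.62 kg/m³.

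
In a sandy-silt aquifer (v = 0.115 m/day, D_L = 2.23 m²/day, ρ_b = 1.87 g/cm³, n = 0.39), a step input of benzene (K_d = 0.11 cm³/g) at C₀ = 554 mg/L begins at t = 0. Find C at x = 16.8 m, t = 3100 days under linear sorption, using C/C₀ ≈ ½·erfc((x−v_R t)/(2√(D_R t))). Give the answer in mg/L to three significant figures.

Retardation factor R = 1 + ρ_b·K_d/n = 1 + 1.87 × 0.11/0.39 = 1.527.
Sorption retards both mechanisms: v_R = v/R = 0.07531 m/day, D_R = D/R = 1.460 m²/day.
v_R·t = 0.07531 × 3100 = 233.461 m; 2√(D_R t) = 134.6 m; argument = (16.8 − 233.461)/134.6 = -1.610.
C = C₀ × ½·erfc(-1.610) = 554 × 0.9886 = 548 mg/L.

548 mg/L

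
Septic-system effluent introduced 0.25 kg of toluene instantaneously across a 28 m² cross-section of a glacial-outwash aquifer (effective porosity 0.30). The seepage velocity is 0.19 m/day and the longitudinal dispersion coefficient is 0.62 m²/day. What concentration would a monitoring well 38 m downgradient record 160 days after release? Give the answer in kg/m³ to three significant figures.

For an instantaneous plane source, C(x,t) = M/(n_e·A·√(4πDt)) · exp(−(x−vt)²/(4Dt)), with n_e·A the pore (flow) area.
Plume center vt = 0.19 × 160 = 30.4 m, so the well at 38 m is 7.6 m downgradient of the peak.
√(4πDt) = 35.31 m, giving peak height M/(n_e·A·√(4πDt)) = 0.25/(0.30 × 28 × 35.31) = 0.0008429 kg/m³.
(x−vt)²/(4Dt) = (7.6)²/(4 × 0.62 × 160) = 0.1456; exp(−0.1456) = 0.8645.
C = 0.0008429 × 0.8645 = 0.000729 kg/m³.

0.000729 kg/m³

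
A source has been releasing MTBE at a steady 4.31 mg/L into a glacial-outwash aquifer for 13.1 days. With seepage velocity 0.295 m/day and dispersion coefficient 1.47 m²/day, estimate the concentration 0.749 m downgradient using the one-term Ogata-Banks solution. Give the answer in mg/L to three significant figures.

For a continuous step input, C/C₀ ≈ ½·erfc((x−vt)/(2√(Dt))).
vt = 0.295 × 13.1 = 3.8645 m and 2√(Dt) = 2√(1.47 × 13.1) = 8.777 m.
Argument (x−vt)/(2√(Dt)) = (0.749 − 3.8645)/8.777 = -0.3550; ½·erfc(-0.3550) = 0.6922.
C = 4.31 × 0.6922 = 2.98 mg/L.

2.98 mg/L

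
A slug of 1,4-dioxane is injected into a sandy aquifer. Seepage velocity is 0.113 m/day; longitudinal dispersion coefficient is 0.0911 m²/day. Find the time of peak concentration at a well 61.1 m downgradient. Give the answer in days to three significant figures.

534 days

For the 1D instantaneous-source solution, setting ∂C/∂t = 0 at fixed x gives v²t² + 2Dt − x² = 0, so t = (√(D² + v²x²) − D)/v².
√(D² + v²x²) = √(0.0911² + 0.113² × 61.1²) = 6.905; v² = 0.012769.
t = (6.905 − 0.0911)/0.012769 = 534 days (vs. the pure-advection estimate x/v = 541 d).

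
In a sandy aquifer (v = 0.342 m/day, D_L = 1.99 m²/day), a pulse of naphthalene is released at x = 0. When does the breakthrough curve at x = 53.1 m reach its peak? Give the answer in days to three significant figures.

139 days

For the 1D instantaneous-source solution, setting ∂C/∂t = 0 at fixed x gives v²t² + 2Dt − x² = 0, so t = (√(D² + v²x²) − D)/v².
√(D² + v²x²) = √(1.99² + 0.342² × 53.1²) = 18.27; v² = 0.116964.
t = (18.27 − 1.99)/0.116964 = 139 days (vs. the pure-advection estimate x/v = 155 d).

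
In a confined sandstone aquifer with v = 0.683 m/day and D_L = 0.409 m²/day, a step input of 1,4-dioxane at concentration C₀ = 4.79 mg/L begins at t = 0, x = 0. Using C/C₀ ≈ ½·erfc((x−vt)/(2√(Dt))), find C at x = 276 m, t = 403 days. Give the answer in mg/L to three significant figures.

2.32 mg/L

For a continuous step input, C/C₀ ≈ ½·erfc((x−vt)/(2√(Dt))).
vt = 0.683 × 403 = 275.249 m and 2√(Dt) = 2√(0.409 × 403) = 25.68 m.
Argument (x−vt)/(2√(Dt)) = (276 − 275.249)/25.68 = 0.02924; ½·erfc(0.02924) = 0.4835.
C = 4.79 × 0.4835 = 2.32 mg/L.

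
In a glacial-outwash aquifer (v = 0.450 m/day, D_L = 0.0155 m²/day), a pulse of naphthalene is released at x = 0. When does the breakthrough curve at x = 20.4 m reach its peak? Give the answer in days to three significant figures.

45.3 days

For the 1D instantaneous-source solution, setting ∂C/∂t = 0 at fixed x gives v²t² + 2Dt − x² = 0, so t = (√(D² + v²x²) − D)/v².
√(D² + v²x²) = √(0.0155² + 0.450² × 20.4²) = 9.180; v² = 0.2025.
t = (9.180 − 0.0155)/0.2025 = 45.3 days (vs. the pure-advection estimate x/v = 45.3 d).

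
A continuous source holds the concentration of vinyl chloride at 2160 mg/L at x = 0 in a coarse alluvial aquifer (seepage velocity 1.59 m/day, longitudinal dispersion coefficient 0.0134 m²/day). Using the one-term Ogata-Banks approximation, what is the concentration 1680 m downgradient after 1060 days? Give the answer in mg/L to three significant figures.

1820 mg/L

For a continuous step input, C/C₀ ≈ ½·erfc((x−vt)/(2√(Dt))).
vt = 1.59 × 1060 = 1685.4 m and 2√(Dt) = 2√(0.0134 × 1060) = 7.538 m.
Argument (x−vt)/(2√(Dt)) = (1680 − 1685.4)/7.538 = -0.7164; ½·erfc(-0.7164) = 0.8445.
C = 2160 × 0.8445 = 1820 mg/L.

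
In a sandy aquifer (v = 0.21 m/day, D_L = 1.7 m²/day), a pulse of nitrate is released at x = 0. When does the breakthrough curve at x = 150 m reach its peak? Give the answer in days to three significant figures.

For the 1D instantaneous-source solution, setting ∂C/∂t = 0 at fixed x gives v²t² + 2Dt − x² = 0, so t = (√(D² + v²x²) − D)/v².
√(D² + v²x²) = √(1.7² + 0.21² × 150²) = 31.55; v² = 0.0441.
t = (31.55 − 1.7)/0.0441 = 677 days (vs. the pure-advection estimate x/v = 714 d).

677 days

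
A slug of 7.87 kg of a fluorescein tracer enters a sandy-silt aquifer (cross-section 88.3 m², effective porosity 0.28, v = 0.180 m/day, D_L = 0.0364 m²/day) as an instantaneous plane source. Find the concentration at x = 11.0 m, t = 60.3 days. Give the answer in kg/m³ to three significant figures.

For an instantaneous plane source, C(x,t) = M/(n_e·A·√(4πDt)) · exp(−(x−vt)²/(4Dt)), with n_e·A the pore (flow) area.
Plume center vt = 0.180 × 60.3 = 10.854 m, so the well at 11.0 m is 0.146 m downgradient of the peak.
√(4πDt) = 5.252 m, giving peak height M/(n_e·A·√(4πDt)) = 7.87/(0.28 × 88.3 × 5.252) = 0.06061 kg/m³.
(x−vt)²/(4Dt) = (0.146)²/(4 × 0.0364 × 60.3) = 0.002428; exp(−0.002428) = 0.9976.
C = 0.06061 × 0.9976 = 0.0605 kg/m³.

0.0605 kg/m³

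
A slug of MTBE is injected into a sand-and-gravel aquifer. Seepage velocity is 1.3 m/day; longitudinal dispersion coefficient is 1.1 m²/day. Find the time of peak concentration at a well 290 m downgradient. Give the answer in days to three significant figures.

For the 1D instantaneous-source solution, setting ∂C/∂t = 0 at fixed x gives v²t² + 2Dt − x² = 0, so t = (√(D² + v²x²) − D)/v².
√(D² + v²x²) = √(1.1² + 1.3² × 290²) = 377.0; v² = 1.69.
t = (377.0 − 1.1)/1.69 = 222 days (vs. the pure-advection estimate x/v = 223 d).

222 days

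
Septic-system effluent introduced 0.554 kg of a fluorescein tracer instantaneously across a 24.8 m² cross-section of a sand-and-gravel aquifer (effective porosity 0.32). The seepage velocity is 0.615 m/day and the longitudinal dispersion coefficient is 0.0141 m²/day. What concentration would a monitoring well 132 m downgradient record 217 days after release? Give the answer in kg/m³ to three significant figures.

For an instantaneous plane source, C(x,t) = M/(n_e·A·√(4πDt)) · exp(−(x−vt)²/(4Dt)), with n_e·A the pore (flow) area.
Plume center vt = 0.615 × 217 = 133.455 m, so the well at 132 m is 1.455 m upgradient of the peak.
√(4πDt) = 6.201 m, giving peak height M/(n_e·A·√(4πDt)) = 0.554/(0.32 × 24.8 × 6.201) = 0.01126 kg/m³.
(x−vt)²/(4Dt) = (-1.455)²/(4 × 0.0141 × 217) = 0.1730; exp(−0.1730) = 0.8411.
C = 0.01126 × 0.8411 = 0.00947 kg/m³.

0.00947 kg/m³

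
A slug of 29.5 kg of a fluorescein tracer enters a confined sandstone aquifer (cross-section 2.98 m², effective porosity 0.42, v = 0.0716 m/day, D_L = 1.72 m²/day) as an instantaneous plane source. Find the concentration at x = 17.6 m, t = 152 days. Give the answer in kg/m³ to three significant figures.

0.394 kg/m³

For an instantaneous plane source, C(x,t) = M/(n_e·A·√(4πDt)) · exp(−(x−vt)²/(4Dt)), with n_e·A the pore (flow) area.
Plume center vt = 0.0716 × 152 = 10.8832 m, so the well at 17.6 m is 6.7168 m downgradient of the peak.
√(4πDt) = 57.32 m, giving peak height M/(n_e·A·√(4πDt)) = 29.5/(0.42 × 2.98 × 57.32) = 0.4112 kg/m³.
(x−vt)²/(4Dt) = (6.7168)²/(4 × 1.72 × 152) = 0.04314; exp(−0.04314) = 0.9578.
C = 0.4112 × 0.9578 = 0.394 kg/m³.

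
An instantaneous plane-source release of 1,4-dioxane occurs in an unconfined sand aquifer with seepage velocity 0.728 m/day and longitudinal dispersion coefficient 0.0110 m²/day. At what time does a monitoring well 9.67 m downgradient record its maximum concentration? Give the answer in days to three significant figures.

For the 1D instantaneous-source solution, setting ∂C/∂t = 0 at fixed x gives v²t² + 2Dt − x² = 0, so t = (√(D² + v²x²) − D)/v².
√(D² + v²x²) = √(0.0110² + 0.728² × 9.67²) = 7.040; v² = 0.529984.
t = (7.040 − 0.0110)/0.529984 = 13.3 days (vs. the pure-advection estimate x/v = 13.3 d).

13.3 days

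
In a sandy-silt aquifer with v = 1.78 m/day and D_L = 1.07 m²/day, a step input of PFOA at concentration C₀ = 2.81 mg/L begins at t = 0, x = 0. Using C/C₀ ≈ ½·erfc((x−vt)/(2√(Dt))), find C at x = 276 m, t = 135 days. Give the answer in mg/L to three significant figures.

0.0502 mg/L

For a continuous step input, C/C₀ ≈ ½·erfc((x−vt)/(2√(Dt))).
vt = 1.78 × 135 = 240.3 m and 2√(Dt) = 2√(1.07 × 135) = 24.04 m.
Argument (x−vt)/(2√(Dt)) = (276 − 240.3)/24.04 = 1.485; ½·erfc(1.485) = 0.01786.
C = 2.81 × 0.01786 = 0.0502 mg/L.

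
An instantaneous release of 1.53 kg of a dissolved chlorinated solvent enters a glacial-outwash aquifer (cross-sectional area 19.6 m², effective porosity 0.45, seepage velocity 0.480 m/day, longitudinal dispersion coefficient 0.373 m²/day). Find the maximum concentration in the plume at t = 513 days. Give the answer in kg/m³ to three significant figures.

The peak of an instantaneous 1D plume sits at x = vt; there the Gaussian factor is 1 and C_max = M/(n_e·A·√(4πDt)), where n_e·A is the pore area the mass is dissolved in.
√(4πDt) = √(4π × 0.373 × 513) = 49.04 m, so C_max = 1.53/(0.45 × 19.6 × 49.04) = 0.00354 kg/m³.

0.00354 kg/m³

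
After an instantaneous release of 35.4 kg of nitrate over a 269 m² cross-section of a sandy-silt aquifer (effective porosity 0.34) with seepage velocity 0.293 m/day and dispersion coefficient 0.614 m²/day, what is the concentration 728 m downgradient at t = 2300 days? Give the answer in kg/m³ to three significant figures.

0.00173 kg/m³

For an instantaneous plane source, C(x,t) = M/(n_e·A·√(4πDt)) · exp(−(x−vt)²/(4Dt)), with n_e·A the pore (flow) area.
Plume center vt = 0.293 × 2300 = 673.9 m, so the well at 728 m is 54.1 m downgradient of the peak.
√(4πDt) = 133.2 m, giving peak height M/(n_e·A·√(4πDt)) = 35.4/(0.34 × 269 × 133.2) = 0.002906 kg/m³.
(x−vt)²/(4Dt) = (54.1)²/(4 × 0.614 × 2300) = 0.5181; exp(−0.5181) = 0.5957.
C = 0.002906 × 0.5957 = 0.00173 kg/m³.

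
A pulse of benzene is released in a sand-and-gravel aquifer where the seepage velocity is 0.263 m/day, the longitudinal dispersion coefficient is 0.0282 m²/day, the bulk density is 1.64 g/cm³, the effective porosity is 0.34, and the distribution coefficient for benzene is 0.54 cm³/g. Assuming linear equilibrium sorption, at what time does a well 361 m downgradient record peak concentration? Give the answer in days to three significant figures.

4950 days

Retardation factor R = 1 + ρ_b·K_d/n = 1 + 1.64 × 0.54/0.34 = 3.605.
Sorption retards both mechanisms: v_R = v/R = 0.07295 m/day, D_R = D/R = 0.007822 m²/day.
Peak time from v_R²t² + 2D_R t − x² = 0: t = (√(D_R² + v_R²x²) − D_R)/v_R².
√(D_R² + v_R²x²) = √(0.007822² + 0.07295² × 361²) = 26.33; v_R² = 0.005322.
t = (26.33 − 0.007822)/0.005322 = 4950 days.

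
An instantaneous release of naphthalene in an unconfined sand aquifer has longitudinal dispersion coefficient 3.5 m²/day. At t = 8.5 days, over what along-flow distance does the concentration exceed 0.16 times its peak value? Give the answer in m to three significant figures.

29.5 m

The plume is Gaussian with σ = √(2Dt) = √(2 × 3.5 × 8.5) = 7.714 m.
C/C_peak = exp(−Δx²/(2σ²)) = 0.16 ⇒ Δx = σ·√(−2 ln 0.16) = 7.714 × 1.914 = 14.76 m.
Width = 2Δx = 29.5 m.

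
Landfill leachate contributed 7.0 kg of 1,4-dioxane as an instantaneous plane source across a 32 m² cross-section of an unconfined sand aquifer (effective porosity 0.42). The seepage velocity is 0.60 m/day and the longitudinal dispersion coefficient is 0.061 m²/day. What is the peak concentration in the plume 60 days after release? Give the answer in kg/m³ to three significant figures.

0.0768 kg/m³

The peak of an instantaneous 1D plume sits at x = vt; there the Gaussian factor is 1 and C_max = M/(n_e·A·√(4πDt)), where n_e·A is the pore area the mass is dissolved in.
√(4πDt) = √(4π × 0.061 × 60) = 6.782 m, so C_max = 7.0/(0.42 × 32 × 6.782) = 0.0768 kg/m³.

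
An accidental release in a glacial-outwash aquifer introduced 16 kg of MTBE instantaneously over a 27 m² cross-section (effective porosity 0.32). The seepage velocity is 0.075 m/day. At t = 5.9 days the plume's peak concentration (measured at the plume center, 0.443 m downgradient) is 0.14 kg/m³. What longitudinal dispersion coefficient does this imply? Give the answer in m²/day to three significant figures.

2.36 m²/day

At the plume center C_max = M/(n_e·A·√(4πDt)), so D = M²/(4πt·(n_e·A·C_max)²).
n_e·A·C_max = 0.32 × 27 × 0.14 = 1.210 kg/m.
D = 16²/(4π × 5.9 × 1.210²) = 2.36 m²/day.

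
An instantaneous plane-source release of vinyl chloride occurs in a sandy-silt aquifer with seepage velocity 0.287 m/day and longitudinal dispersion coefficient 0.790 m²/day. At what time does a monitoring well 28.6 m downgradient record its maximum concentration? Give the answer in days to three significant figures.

90.5 days

For the 1D instantaneous-source solution, setting ∂C/∂t = 0 at fixed x gives v²t² + 2Dt − x² = 0, so t = (√(D² + v²x²) − D)/v².
√(D² + v²x²) = √(0.790² + 0.287² × 28.6²) = 8.246; v² = 0.082369.
t = (8.246 − 0.790)/0.082369 = 90.5 days (vs. the pure-advection estimate x/v = 99.7 d).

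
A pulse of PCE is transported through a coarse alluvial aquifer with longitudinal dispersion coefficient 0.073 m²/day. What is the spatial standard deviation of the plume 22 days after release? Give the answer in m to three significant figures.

Dispersive spreading gives a Gaussian with σ² = 2Dt; advection only shifts the center.
σ = √(2 × 0.073 × 22) = 1.79 m.

1.79 m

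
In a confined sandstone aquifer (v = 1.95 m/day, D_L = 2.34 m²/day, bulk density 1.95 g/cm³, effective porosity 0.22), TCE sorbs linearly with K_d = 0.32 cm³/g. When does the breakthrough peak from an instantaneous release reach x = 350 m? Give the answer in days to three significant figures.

686 days

Retardation factor R = 1 + ρ_b·K_d/n = 1 + 1.95 × 0.32/0.22 = 3.836.
Sorption retards both mechanisms: v_R = v/R = 0.5083 m/day, D_R = D/R = 0.6100 m²/day.
Peak time from v_R²t² + 2D_R t − x² = 0: t = (√(D_R² + v_R²x²) − D_R)/v_R².
√(D_R² + v_R²x²) = √(0.6100² + 0.5083² × 350²) = 177.9; v_R² = 0.2584.
t = (177.9 − 0.6100)/0.2584 = 686 days.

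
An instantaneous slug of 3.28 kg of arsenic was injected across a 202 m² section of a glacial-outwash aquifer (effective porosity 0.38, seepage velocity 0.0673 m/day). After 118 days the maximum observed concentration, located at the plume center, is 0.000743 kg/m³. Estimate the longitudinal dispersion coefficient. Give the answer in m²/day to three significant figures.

2.23 m²/day

At the plume center C_max = M/(n_e·A·√(4πDt)), so D = M²/(4πt·(n_e·A·C_max)²).
n_e·A·C_max = 0.38 × 202 × 0.000743 = 0.05703 kg/m.
D = 3.28²/(4π × 118 × 0.05703²) = 2.23 m²/day.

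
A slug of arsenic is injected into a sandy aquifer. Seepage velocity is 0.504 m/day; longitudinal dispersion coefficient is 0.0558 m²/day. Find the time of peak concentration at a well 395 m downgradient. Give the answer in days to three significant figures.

784 days

For the 1D instantaneous-source solution, setting ∂C/∂t = 0 at fixed x gives v²t² + 2Dt − x² = 0, so t = (√(D² + v²x²) − D)/v².
√(D² + v²x²) = √(0.0558² + 0.504² × 395²) = 199.1; v² = 0.254016.
t = (199.1 − 0.0558)/0.254016 = 784 days (vs. the pure-advection estimate x/v = 784 d).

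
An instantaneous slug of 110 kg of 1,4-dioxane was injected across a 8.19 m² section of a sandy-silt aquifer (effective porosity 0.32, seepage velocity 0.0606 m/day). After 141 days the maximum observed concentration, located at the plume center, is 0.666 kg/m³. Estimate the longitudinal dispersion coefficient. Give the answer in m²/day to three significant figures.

At the plume center C_max = M/(n_e·A·√(4πDt)), so D = M²/(4πt·(n_e·A·C_max)²).
n_e·A·C_max = 0.32 × 8.19 × 0.666 = 1.745 kg/m.
D = 110²/(4π × 141 × 1.745²) = 2.24 m²/day.

2.24 m²/day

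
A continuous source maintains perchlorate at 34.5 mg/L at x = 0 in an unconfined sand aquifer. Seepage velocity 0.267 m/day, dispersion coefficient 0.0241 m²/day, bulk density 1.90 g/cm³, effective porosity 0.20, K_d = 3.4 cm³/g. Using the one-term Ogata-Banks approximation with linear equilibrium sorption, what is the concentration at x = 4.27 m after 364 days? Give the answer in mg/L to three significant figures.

Retardation factor R = 1 + ρ_b·K_d/n = 1 + 1.90 × 3.4/0.20 = 33.30.
Sorption retards both mechanisms: v_R = v/R = 0.008018 m/day, D_R = D/R = 0.0007237 m²/day.
v_R·t = 0.008018 × 364 = 2.918552 m; 2√(D_R t) = 1.027 m; argument = (4.27 − 2.918552)/1.027 = 1.316.
C = C₀ × ½·erfc(1.316) = 34.5 × 0.03136 = 1.08 mg/L.

1.08 mg/L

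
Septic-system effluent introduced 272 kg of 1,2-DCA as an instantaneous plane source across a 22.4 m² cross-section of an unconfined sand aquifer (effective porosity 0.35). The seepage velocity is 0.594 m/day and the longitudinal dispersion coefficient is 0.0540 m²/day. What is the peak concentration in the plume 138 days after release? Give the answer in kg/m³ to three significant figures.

The peak of an instantaneous 1D plume sits at x = vt; there the Gaussian factor is 1 and C_max = M/(n_e·A·√(4πDt)), where n_e·A is the pore area the mass is dissolved in.
√(4πDt) = √(4π × 0.0540 × 138) = 9.677 m, so C_max = 272/(0.35 × 22.4 × 9.677) = 3.59 kg/m³.

3.59 kg/m³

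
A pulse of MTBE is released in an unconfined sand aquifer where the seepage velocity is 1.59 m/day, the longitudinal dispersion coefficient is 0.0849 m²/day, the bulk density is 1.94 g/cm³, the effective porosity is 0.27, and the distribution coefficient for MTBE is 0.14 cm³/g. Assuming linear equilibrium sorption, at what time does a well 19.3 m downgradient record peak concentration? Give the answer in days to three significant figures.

24.3 days

Retardation factor R = 1 + ρ_b·K_d/n = 1 + 1.94 × 0.14/0.27 = 2.006.
Sorption retards both mechanisms: v_R = v/R = 0.7926 m/day, D_R = D/R = 0.04232 m²/day.
Peak time from v_R²t² + 2D_R t − x² = 0: t = (√(D_R² + v_R²x²) − D_R)/v_R².
√(D_R² + v_R²x²) = √(0.04232² + 0.7926² × 19.3²) = 15.30; v_R² = 0.6282.
t = (15.30 − 0.04232)/0.6282 = 24.3 days.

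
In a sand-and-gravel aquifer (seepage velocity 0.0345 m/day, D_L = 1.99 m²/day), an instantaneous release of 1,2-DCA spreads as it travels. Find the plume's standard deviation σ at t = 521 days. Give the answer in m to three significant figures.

Dispersive spreading gives a Gaussian with σ² = 2Dt; advection only shifts the center.
σ = √(2 × 1.99 × 521) = 45.5 m.

45.5 m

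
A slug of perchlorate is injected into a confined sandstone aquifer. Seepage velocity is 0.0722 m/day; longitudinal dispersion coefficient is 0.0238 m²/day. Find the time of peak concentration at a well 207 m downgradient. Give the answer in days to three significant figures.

For the 1D instantaneous-source solution, setting ∂C/∂t = 0 at fixed x gives v²t² + 2Dt − x² = 0, so t = (√(D² + v²x²) − D)/v².
√(D² + v²x²) = √(0.0238² + 0.0722² × 207²) = 14.95; v² = 0.00521284.
t = (14.95 − 0.0238)/0.00521284 = 2860 days (vs. the pure-advection estimate x/v = 2870 d).

2860 days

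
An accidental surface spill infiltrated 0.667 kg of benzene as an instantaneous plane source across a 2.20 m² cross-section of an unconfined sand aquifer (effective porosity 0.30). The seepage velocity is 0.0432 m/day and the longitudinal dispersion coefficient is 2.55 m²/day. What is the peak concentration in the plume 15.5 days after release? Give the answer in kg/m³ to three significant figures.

0.0453 kg/m³

The peak of an instantaneous 1D plume sits at x = vt; there the Gaussian factor is 1 and C_max = M/(n_e·A·√(4πDt)), where n_e·A is the pore area the mass is dissolved in.
√(4πDt) = √(4π × 2.55 × 15.5) = 22.29 m, so C_max = 0.667/(0.30 × 2.20 × 22.29) = 0.0453 kg/m³.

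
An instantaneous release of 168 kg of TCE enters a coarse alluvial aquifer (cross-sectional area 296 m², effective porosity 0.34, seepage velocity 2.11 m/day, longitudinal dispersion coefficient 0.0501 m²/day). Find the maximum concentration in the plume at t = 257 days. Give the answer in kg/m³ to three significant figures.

The peak of an instantaneous 1D plume sits at x = vt; there the Gaussian factor is 1 and C_max = M/(n_e·A·√(4πDt)), where n_e·A is the pore area the mass is dissolved in.
√(4πDt) = √(4π × 0.0501 × 257) = 12.72 m, so C_max = 168/(0.34 × 296 × 12.72) = 0.131 kg/m³.

0.131 kg/m³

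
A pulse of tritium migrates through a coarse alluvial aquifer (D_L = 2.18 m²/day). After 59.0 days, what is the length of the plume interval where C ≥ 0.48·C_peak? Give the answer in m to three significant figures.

38.9 m

The plume is Gaussian with σ = √(2Dt) = √(2 × 2.18 × 59.0) = 16.04 m.
C/C_peak = exp(−Δx²/(2σ²)) = 0.48 ⇒ Δx = σ·√(−2 ln 0.48) = 16.04 × 1.212 = 19.44 m.
Width = 2Δx = 38.9 m.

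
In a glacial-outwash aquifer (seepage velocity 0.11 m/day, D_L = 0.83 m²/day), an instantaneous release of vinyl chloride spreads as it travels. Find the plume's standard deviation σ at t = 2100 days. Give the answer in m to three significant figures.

Dispersive spreading gives a Gaussian with σ² = 2Dt; advection only shifts the center.
σ = √(2 × 0.83 × 2100) = 59.0 m.

59.0 m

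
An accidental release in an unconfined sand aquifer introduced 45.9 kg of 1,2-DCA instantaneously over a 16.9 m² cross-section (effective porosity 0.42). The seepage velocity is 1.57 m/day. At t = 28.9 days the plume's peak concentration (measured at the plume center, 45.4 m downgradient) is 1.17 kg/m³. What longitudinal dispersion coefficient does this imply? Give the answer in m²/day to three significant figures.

0.0841 m²/day

At the plume center C_max = M/(n_e·A·√(4πDt)), so D = M²/(4πt·(n_e·A·C_max)²).
n_e·A·C_max = 0.42 × 16.9 × 1.17 = 8.305 kg/m.
D = 45.9²/(4π × 28.9 × 8.305²) = 0.0841 m²/day.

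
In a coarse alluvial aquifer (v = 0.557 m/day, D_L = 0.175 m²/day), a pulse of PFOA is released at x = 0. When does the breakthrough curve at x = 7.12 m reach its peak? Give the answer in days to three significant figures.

12.2 days

For the 1D instantaneous-source solution, setting ∂C/∂t = 0 at fixed x gives v²t² + 2Dt − x² = 0, so t = (√(D² + v²x²) − D)/v².
√(D² + v²x²) = √(0.175² + 0.557² × 7.12²) = 3.970; v² = 0.310249.
t = (3.970 − 0.175)/0.310249 = 12.2 days (vs. the pure-advection estimate x/v = 12.8 d).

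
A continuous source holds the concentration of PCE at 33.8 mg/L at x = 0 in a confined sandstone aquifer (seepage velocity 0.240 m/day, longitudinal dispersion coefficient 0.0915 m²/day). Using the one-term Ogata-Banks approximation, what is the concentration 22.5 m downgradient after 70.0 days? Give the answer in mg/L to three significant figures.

1.88 mg/L

For a continuous step input, C/C₀ ≈ ½·erfc((x−vt)/(2√(Dt))).
vt = 0.240 × 70.0 = 16.8 m and 2√(Dt) = 2√(0.0915 × 70.0) = 5.062 m.
Argument (x−vt)/(2√(Dt)) = (22.5 − 16.8)/5.062 = 1.126; ½·erfc(1.126) = 0.05565.
C = 33.8 × 0.05565 = 1.88 mg/L.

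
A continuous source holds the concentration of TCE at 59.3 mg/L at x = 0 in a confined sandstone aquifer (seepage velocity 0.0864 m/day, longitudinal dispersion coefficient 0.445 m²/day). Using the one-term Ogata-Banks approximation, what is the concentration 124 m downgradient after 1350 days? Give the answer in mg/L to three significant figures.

For a continuous step input, C/C₀ ≈ ½·erfc((x−vt)/(2√(Dt))).
vt = 0.0864 × 1350 = 116.64 m and 2√(Dt) = 2√(0.445 × 1350) = 49.02 m.
Argument (x−vt)/(2√(Dt)) = (124 − 116.64)/49.02 = 0.1501; ½·erfc(0.1501) = 0.4159.
C = 59.3 × 0.4159 = 24.7 mg/L.

24.7 mg/L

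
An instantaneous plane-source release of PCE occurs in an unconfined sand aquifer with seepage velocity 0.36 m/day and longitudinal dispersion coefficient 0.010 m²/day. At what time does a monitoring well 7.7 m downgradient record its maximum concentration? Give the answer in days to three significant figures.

For the 1D instantaneous-source solution, setting ∂C/∂t = 0 at fixed x gives v²t² + 2Dt − x² = 0, so t = (√(D² + v²x²) − D)/v².
√(D² + v²x²) = √(0.010² + 0.36² × 7.7²) = 2.772; v² = 0.1296.
t = (2.772 − 0.010)/0.1296 = 21.3 days (vs. the pure-advection estimate x/v = 21.4 d).

21.3 days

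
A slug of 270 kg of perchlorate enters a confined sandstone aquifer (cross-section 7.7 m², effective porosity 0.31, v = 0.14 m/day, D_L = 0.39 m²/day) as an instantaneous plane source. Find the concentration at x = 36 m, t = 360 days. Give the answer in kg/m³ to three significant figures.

For an instantaneous plane source, C(x,t) = M/(n_e·A·√(4πDt)) · exp(−(x−vt)²/(4Dt)), with n_e·A the pore (flow) area.
Plume center vt = 0.14 × 360 = 50.4 m, so the well at 36 m is 14.4 m upgradient of the peak.
√(4πDt) = 42.00 m, giving peak height M/(n_e·A·√(4πDt)) = 270/(0.31 × 7.7 × 42.00) = 2.693 kg/m³.
(x−vt)²/(4Dt) = (-14.4)²/(4 × 0.39 × 360) = 0.3692; exp(−0.3692) = 0.6913.
C = 2.693 × 0.6913 = 1.86 kg/m³.

1.86 kg/m³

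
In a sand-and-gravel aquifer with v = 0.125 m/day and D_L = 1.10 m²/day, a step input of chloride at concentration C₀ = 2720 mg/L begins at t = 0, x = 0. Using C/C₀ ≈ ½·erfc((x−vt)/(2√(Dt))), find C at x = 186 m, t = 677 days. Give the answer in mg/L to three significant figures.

11.7 mg/L

For a continuous step input, C/C₀ ≈ ½·erfc((x−vt)/(2√(Dt))).
vt = 0.125 × 677 = 84.625 m and 2√(Dt) = 2√(1.10 × 677) = 54.58 m.
Argument (x−vt)/(2√(Dt)) = (186 − 84.625)/54.58 = 1.857; ½·erfc(1.857) = 0.004317.
C = 2720 × 0.004317 = 11.7 mg/L.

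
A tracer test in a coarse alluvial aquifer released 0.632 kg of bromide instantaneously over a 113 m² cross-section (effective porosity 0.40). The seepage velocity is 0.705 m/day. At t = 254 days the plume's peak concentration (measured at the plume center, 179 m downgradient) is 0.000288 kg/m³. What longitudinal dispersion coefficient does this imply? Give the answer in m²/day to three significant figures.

At the plume center C_max = M/(n_e·A·√(4πDt)), so D = M²/(4πt·(n_e·A·C_max)²).
n_e·A·C_max = 0.40 × 113 × 0.000288 = 0.01302 kg/m.
D = 0.632²/(4π × 254 × 0.01302²) = 0.738 m²/day.

0.738 m²/day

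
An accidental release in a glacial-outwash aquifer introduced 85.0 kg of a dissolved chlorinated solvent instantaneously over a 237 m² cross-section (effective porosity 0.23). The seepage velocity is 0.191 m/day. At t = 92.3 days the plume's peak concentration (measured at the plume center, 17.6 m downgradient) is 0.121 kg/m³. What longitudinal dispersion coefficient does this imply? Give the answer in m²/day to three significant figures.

At the plume center C_max = M/(n_e·A·√(4πDt)), so D = M²/(4πt·(n_e·A·C_max)²).
n_e·A·C_max = 0.23 × 237 × 0.121 = 6.596 kg/m.
D = 85.0²/(4π × 92.3 × 6.596²) = 0.143 m²/day.

0.143 m²/day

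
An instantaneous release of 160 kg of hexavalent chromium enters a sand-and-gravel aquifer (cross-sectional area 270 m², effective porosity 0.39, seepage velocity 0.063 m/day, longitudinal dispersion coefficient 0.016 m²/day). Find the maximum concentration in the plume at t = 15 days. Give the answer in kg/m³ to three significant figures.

0.875 kg/m³

The peak of an instantaneous 1D plume sits at x = vt; there the Gaussian factor is 1 and C_max = M/(n_e·A·√(4πDt)), where n_e·A is the pore area the mass is dissolved in.
√(4πDt) = √(4π × 0.016 × 15) = 1.737 m, so C_max = 160/(0.39 × 270 × 1.737) = 0.875 kg/m³.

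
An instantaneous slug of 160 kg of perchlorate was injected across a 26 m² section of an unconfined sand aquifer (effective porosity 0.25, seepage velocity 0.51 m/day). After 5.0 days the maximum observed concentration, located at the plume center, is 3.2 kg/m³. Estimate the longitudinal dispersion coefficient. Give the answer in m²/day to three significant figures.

At the plume center C_max = M/(n_e·A·√(4πDt)), so D = M²/(4πt·(n_e·A·C_max)²).
n_e·A·C_max = 0.25 × 26 × 3.2 = 20.80 kg/m.
D = 160²/(4π × 5.0 × 20.80²) = 0.942 m²/day.

0.942 m²/day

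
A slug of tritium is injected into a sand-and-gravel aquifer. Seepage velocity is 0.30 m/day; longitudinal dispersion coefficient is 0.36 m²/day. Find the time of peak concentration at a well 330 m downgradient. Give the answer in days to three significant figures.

1100 days

For the 1D instantaneous-source solution, setting ∂C/∂t = 0 at fixed x gives v²t² + 2Dt − x² = 0, so t = (√(D² + v²x²) − D)/v².
√(D² + v²x²) = √(0.36² + 0.30² × 330²) = 99.00; v² = 0.09.
t = (99.00 − 0.36)/0.09 = 1100 days (vs. the pure-advection estimate x/v = 1100 d).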